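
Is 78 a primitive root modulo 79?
No

To verify, check if 78^(78/q) ≢ 1 (mod 79) for each prime divisor q of 78
Divisors of 78 = 78: [1, 2, 3, 6, 13, 26, 39, 78]
  78^(78/2) = 78^39 ≡ 78 (mod 79)
  78^(78/3) = 78^26 ≡ 1 (mod 79)
  78^(78/13) = 78^6 ≡ 1 (mod 79)
Conclusion: 78 is not a primitive root modulo 79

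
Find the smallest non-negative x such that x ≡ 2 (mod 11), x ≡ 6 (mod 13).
123

Using the Chinese Remainder Theorem:
M = product of moduli = 143
For equation 1: M_1 = 13, 13 ≡ 2 (mod 11), inverse of 13 mod 11 is 6 (check: 2 × 6 = 12 ≡ 1 (mod 11))
For equation 2: M_2 = 11, 11 ≡ 11 (mod 13), inverse of 11 mod 13 is 6 (check: 11 × 6 = 66 ≡ 1 (mod 13))
Combine: x ≡ Σ r_i×M_i×(M_i⁻¹ mod m_i) = 2×13×6 + 6×11×6 = 156 + 396 = 552
552 mod 143 = 123
x ≡ 123 (mod 143)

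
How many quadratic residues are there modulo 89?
For prime 89, there are (p-1)/2 = (89-1)/2 = 44 quadratic residues (excluding 0).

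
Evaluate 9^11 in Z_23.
Using repeated squaring. 11 = 8 + 2 + 1 (binary 1011). Repeated squaring mod 23: 9^1 ≡ 9; 9^2 ≡ 9² = 81 ≡ 12; 9^4 ≡ 12² = 144 ≡ 6; 9^8 ≡ 6² = 36 ≡ 13. Multiply: 9^11 = 9^8 × 9^2 × 9^1 ≡ 13 × 12 × 9 (mod 23): 13 × 12 = 156 ≡ 18; 18 × 9 = 162 ≡ 1. So 9^11 ≡ 1 (mod 23).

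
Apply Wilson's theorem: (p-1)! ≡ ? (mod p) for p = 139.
By Wilson's theorem, (138)! ≡ -1 ≡ 138 (mod 139)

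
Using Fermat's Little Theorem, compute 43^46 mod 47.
By Fermat's Little Theorem, 43^{46} ≡ 1 (mod 47) since 47 is prime and gcd(43, 47) = 1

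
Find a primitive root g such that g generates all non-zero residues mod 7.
p - 1 = 6 has prime divisors 2, 3. h is a primitive root mod 7 iff h^(6/q) ≢ 1 (mod 7) for each such q.
h = 2: 2^3 ≡ 1, 2^2 ≡ 4 (mod 7); 2^3 ≡ 1, so not a primitive root.
h = 3: 3^3 ≡ 6, 3^2 ≡ 2 (mod 7); none is 1, so 3 has order 6 and is a primitive root.
The smallest primitive root mod 7 is g = 3.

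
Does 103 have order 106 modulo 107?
p - 1 = 106 has prime divisors 2, 53. Check 103^(106/q) mod 107 for each: 103^(106/2) = 103^53 ≡ 106, 103^(106/53) = 103^2 ≡ 16 (mod 107). None of these is 1, so 103 has order 106 = φ(107), so it is a primitive root mod 107.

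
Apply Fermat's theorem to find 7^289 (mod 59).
By Fermat: 7^{58} ≡ 1 (mod 59). 289 = 4×58 + 57. So 7^{289} ≡ 7^{57} ≡ 17 (mod 59)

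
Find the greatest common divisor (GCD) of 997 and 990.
1

Using the Euclidean algorithm:
997 = 1 × 990 + 7
990 = 141 × 7 + 3
7 = 2 × 3 + 1
3 = 3 × 1 + 0

GCD(997, 990) = 1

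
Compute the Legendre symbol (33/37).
(33/37) = 33^{18} mod 37 = 1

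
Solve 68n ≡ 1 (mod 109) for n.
101

Using Extended Euclidean Algorithm:
gcd(68, 109) = 1
Bezout coefficients: 68 × -8 + 109 × 5 = 1
So 68 × -8 ≡ 1 (mod 109)
The inverse is -8 mod 109 = 101
Verification: 68 × 101 = 6868 = 63 × 109 + 1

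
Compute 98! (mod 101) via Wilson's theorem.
(100)! = (98)! × (99) × (100) ≡ -1 (mod 101). So (98)! ≡ -1 × [(100)(99)]^(-1) ≡ 50 (mod 101)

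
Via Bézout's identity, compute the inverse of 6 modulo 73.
Extended GCD: 6(-12) + 73(1) = 1. So 6^(-1) ≡ 61 ≡ 61 (mod 73). Verify: 6 × 61 = 366 ≡ 1 (mod 73)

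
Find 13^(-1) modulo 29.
9

Using Extended Euclidean Algorithm:
gcd(13, 29) = 1
Bezout coefficients: 13 × 9 + 29 × -4 = 1
So 13 × 9 ≡ 1 (mod 29)
The inverse is 9 mod 29 = 9
Verification: 13 × 9 = 117 = 4 × 29 + 1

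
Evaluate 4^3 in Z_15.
3 = 2 + 1 (binary 11). Repeated squaring mod 15: 4^1 ≡ 4; 4^2 ≡ 4² = 16 ≡ 1. Multiply: 4^3 = 4^2 × 4^1 ≡ 1 × 4 (mod 15): 1 × 4 = 4 ≡ 4. So 4^3 ≡ 4 (mod 15).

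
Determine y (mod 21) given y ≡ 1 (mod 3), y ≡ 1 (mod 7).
1

Using the Chinese Remainder Theorem:
M = product of moduli = 21
For equation 1: M_1 = 7, 7 ≡ 1 (mod 3), inverse of 7 mod 3 is 1 (check: 1 × 1 = 1 ≡ 1 (mod 3))
For equation 2: M_2 = 3, 3 ≡ 3 (mod 7), inverse of 3 mod 7 is 5 (check: 3 × 5 = 15 ≡ 1 (mod 7))
Combine: y ≡ Σ r_i×M_i×(M_i⁻¹ mod m_i) = 1×7×1 + 1×3×5 = 7 + 15 = 22
22 mod 21 = 1
y ≡ 1 (mod 21)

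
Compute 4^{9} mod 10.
4

Using successive squaring:
Binary expansion of 9: 1001
Powers of 4 mod 10 (each is the square of the previous):
  4^1 ≡ 4 (mod 10)
  4^2 ≡ 4² = 16 ≡ 6 (mod 10)
  4^4 ≡ 6² = 36 ≡ 6 (mod 10)
  4^8 ≡ 6² = 36 ≡ 6 (mod 10)
9 = 8 + 1, so 4^9 = 4^8 × 4^1 ≡ 6 × 4 (mod 10)
Multiplying step by step:
  6 × 4 = 24 ≡ 4 (mod 10)
Result: 4^9 ≡ 4 (mod 10)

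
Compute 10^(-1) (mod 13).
10^(-1) ≡ 4 (mod 13). Verification: 10 × 4 = 40 ≡ 1 (mod 13)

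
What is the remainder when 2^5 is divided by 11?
5 = 4 + 1 (binary 101). Repeated squaring mod 11: 2^1 ≡ 2; 2^2 ≡ 2² = 4 ≡ 4; 2^4 ≡ 4² = 16 ≡ 5. Multiply: 2^5 = 2^4 × 2^1 ≡ 5 × 2 (mod 11): 5 × 2 = 10 ≡ 10. So 2^5 ≡ 10 (mod 11).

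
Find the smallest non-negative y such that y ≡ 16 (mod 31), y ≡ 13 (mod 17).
47

Using the Chinese Remainder Theorem:
M = product of moduli = 527
For equation 1: M_1 = 17, 17 ≡ 17 (mod 31), inverse of 17 mod 31 is 11 (check: 17 × 11 = 187 ≡ 1 (mod 31))
For equation 2: M_2 = 31, 31 ≡ 14 (mod 17), inverse of 31 mod 17 is 11 (check: 14 × 11 = 154 ≡ 1 (mod 17))
Combine: y ≡ Σ r_i×M_i×(M_i⁻¹ mod m_i) = 16×17×11 + 13×31×11 = 2992 + 4433 = 7425
7425 mod 527 = 47
y ≡ 47 (mod 527)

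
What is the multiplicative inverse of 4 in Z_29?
4^(-1) ≡ 22 (mod 29). Verification: 4 × 22 = 88 ≡ 1 (mod 29)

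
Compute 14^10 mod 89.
10 = 8 + 2 (binary 1010). Repeated squaring mod 89: 14^1 ≡ 14; 14^2 ≡ 14² = 196 ≡ 18; 14^4 ≡ 18² = 324 ≡ 57; 14^8 ≡ 57² = 3249 ≡ 45. Multiply: 14^10 = 14^8 × 14^2 ≡ 45 × 18 (mod 89): 45 × 18 = 810 ≡ 9. So 14^10 ≡ 9 (mod 89).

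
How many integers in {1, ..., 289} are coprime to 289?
272

Prime factorization: 289 = 17^2
Using the formula φ(n) = n × Π(1 - 1/p) for each prime factor p:
φ(289) = 289 × (1 - 1/17)
φ(289) = 272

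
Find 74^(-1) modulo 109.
28

Using Extended Euclidean Algorithm:
gcd(74, 109) = 1
Bezout coefficients: 74 × 28 + 109 × -19 = 1
So 74 × 28 ≡ 1 (mod 109)
The inverse is 28 mod 109 = 28
Verification: 74 × 28 = 2072 = 19 × 109 + 1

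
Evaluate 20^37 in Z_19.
Using Fermat: 20^{18} ≡ 1 (mod 19). 37 ≡ 1 (mod 18). So 20^{37} ≡ 20^{1} ≡ 1 (mod 19)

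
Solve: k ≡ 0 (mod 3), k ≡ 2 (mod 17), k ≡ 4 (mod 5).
M = 3 × 17 × 5 = 255. M₁ = 85, y₁ ≡ 1 (mod 3). M₂ = 15, y₂ ≡ 8 (mod 17). M₃ = 51, y₃ ≡ 1 (mod 5). k = 0×85×1 + 2×15×8 + 4×51×1 ≡ 189 (mod 255)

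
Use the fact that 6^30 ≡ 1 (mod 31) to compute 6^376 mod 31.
By Fermat: 6^{30} ≡ 1 (mod 31). 376 ≡ 16 (mod 30). So 6^{376} ≡ 6^{16} ≡ 25 (mod 31)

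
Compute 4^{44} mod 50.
6

Using successive squaring:
Binary expansion of 44: 101100
Powers of 4 mod 50 (each is the square of the previous):
  4^1 ≡ 4 (mod 50)
  4^2 ≡ 4² = 16 ≡ 16 (mod 50)
  4^4 ≡ 16² = 256 ≡ 6 (mod 50)
  4^8 ≡ 6² = 36 ≡ 36 (mod 50)
  4^16 ≡ 36² = 1296 ≡ 46 (mod 50)
  4^32 ≡ 46² = 2116 ≡ 16 (mod 50)
44 = 32 + 8 + 4, so 4^44 = 4^32 × 4^8 × 4^4 ≡ 16 × 36 × 6 (mod 50)
Multiplying step by step:
  16 × 36 = 576 ≡ 26 (mod 50)
  26 × 6 = 156 ≡ 6 (mod 50)
Result: 4^44 ≡ 6 (mod 50)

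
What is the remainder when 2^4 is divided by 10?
4 = 4 (binary 100). Repeated squaring mod 10: 2^1 ≡ 2; 2^2 ≡ 2² = 4 ≡ 4; 2^4 ≡ 4² = 16 ≡ 6. So 2^4 ≡ 6 (mod 10).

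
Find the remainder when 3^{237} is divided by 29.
By Fermat: 3^{28} ≡ 1 (mod 29). 237 = 8×28 + 13. So 3^{237} ≡ 3^{13} ≡ 19 (mod 29)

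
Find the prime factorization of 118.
2 × 59

Divide by primes starting from smallest:
118 ÷ 2 = 59
59 ÷ 59 = 1

118 = 2 × 59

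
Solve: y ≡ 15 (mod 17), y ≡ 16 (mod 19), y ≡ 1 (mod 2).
M = 17 × 19 × 2 = 646. M₁ = 38, y₁ ≡ 13 (mod 17). M₂ = 34, y₂ ≡ 14 (mod 19). M₃ = 323, y₃ ≡ 1 (mod 2). y = 15×38×13 + 16×34×14 + 1×323×1 ≡ 491 (mod 646)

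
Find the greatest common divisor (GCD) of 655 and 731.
1

Using the Euclidean algorithm:
655 = 0 × 731 + 655
731 = 1 × 655 + 76
655 = 8 × 76 + 47
76 = 1 × 47 + 29
47 = 1 × 29 + 18
29 = 1 × 18 + 11
18 = 1 × 11 + 7
11 = 1 × 7 + 4
7 = 1 × 4 + 3
4 = 1 × 3 + 1
3 = 3 × 1 + 0

GCD(655, 731) = 1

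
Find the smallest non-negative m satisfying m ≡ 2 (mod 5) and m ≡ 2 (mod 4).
M = 5 × 4 = 20. M₁ = 4, y₁ ≡ 4 (mod 5). M₂ = 5, y₂ ≡ 1 (mod 4). m = 2×4×4 + 2×5×1 ≡ 2 (mod 20)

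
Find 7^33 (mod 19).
Using Fermat: 7^{18} ≡ 1 (mod 19). 33 ≡ 15 (mod 18). So 7^{33} ≡ 7^{15} ≡ 1 (mod 19)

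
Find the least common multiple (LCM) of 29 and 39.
1131

First find GCD(29, 39) using the Euclidean algorithm:
29 = 0 × 39 + 29
39 = 1 × 29 + 10
29 = 2 × 10 + 9
10 = 1 × 9 + 1
9 = 9 × 1 + 0
GCD(29, 39) = 1

LCM formula: LCM(a, b) = (a × b) / GCD(a, b)
LCM(29, 39) = (29 × 39) / 1
LCM(29, 39) = 1131 / 1
LCM(29, 39) = 1131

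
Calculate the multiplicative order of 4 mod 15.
Powers of 4 mod 15: 4^1≡4, 4^2≡1. Order = 2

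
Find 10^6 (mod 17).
6 = 4 + 2 (binary 110). Repeated squaring mod 17: 10^1 ≡ 10; 10^2 ≡ 10² = 100 ≡ 15; 10^4 ≡ 15² = 225 ≡ 4. Multiply: 10^6 = 10^4 × 10^2 ≡ 4 × 15 (mod 17): 4 × 15 = 60 ≡ 9. So 10^6 ≡ 9 (mod 17).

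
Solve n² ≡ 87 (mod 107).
The square roots of 87 mod 107 are 27 and 80. Verify: 27² = 729 ≡ 87 (mod 107)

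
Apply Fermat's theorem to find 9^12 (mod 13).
By Fermat's Little Theorem, 9^{12} ≡ 1 (mod 13) since 13 is prime and gcd(9, 13) = 1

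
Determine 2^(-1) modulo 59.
2^(-1) ≡ 30 (mod 59). Verification: 2 × 30 = 60 ≡ 1 (mod 59)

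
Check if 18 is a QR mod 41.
By Euler's criterion: 18^{20} ≡ 1 (mod 41). Since this equals 1, 18 is a QR.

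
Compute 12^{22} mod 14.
2

Using successive squaring:
Binary expansion of 22: 10110
Powers of 12 mod 14 (each is the square of the previous):
  12^1 ≡ 12 (mod 14)
  12^2 ≡ 12² = 144 ≡ 4 (mod 14)
  12^4 ≡ 4² = 16 ≡ 2 (mod 14)
  12^8 ≡ 2² = 4 ≡ 4 (mod 14)
  12^16 ≡ 4² = 16 ≡ 2 (mod 14)
22 = 16 + 4 + 2, so 12^22 = 12^16 × 12^4 × 12^2 ≡ 2 × 2 × 4 (mod 14)
Multiplying step by step:
  2 × 2 = 4 ≡ 4 (mod 14)
  4 × 4 = 16 ≡ 2 (mod 14)
Result: 12^22 ≡ 2 (mod 14)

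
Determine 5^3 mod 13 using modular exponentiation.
3 = 2 + 1 (binary 11). Repeated squaring mod 13: 5^1 ≡ 5; 5^2 ≡ 5² = 25 ≡ 12. Multiply: 5^3 = 5^2 × 5^1 ≡ 12 × 5 (mod 13): 12 × 5 = 60 ≡ 8. So 5^3 ≡ 8 (mod 13).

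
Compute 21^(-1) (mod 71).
44

Using Extended Euclidean Algorithm:
gcd(21, 71) = 1
Bezout coefficients: 21 × -27 + 71 × 8 = 1
So 21 × -27 ≡ 1 (mod 71)
The inverse is -27 mod 71 = 44
Verification: 21 × 44 = 924 = 13 × 71 + 1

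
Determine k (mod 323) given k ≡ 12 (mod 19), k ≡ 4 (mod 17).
259

Using the Chinese Remainder Theorem:
M = product of moduli = 323
For equation 1: M_1 = 17, 17 ≡ 17 (mod 19), inverse of 17 mod 19 is 9 (check: 17 × 9 = 153 ≡ 1 (mod 19))
For equation 2: M_2 = 19, 19 ≡ 2 (mod 17), inverse of 19 mod 17 is 9 (check: 2 × 9 = 18 ≡ 1 (mod 17))
Combine: k ≡ Σ r_i×M_i×(M_i⁻¹ mod m_i) = 12×17×9 + 4×19×9 = 1836 + 684 = 2520
2520 mod 323 = 259
k ≡ 259 (mod 323)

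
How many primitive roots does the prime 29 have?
Number of primitive roots mod 29 = φ(28) = 12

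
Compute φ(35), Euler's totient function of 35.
24

Prime factorization: 35 = 5 × 7
Using the formula φ(n) = n × Π(1 - 1/p) for each prime factor p:
φ(35) = 35 × (1 - 1/5) × (1 - 1/7)
φ(35) = 24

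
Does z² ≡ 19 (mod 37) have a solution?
By Euler's criterion: 19^{18} ≡ 36 (mod 37). Since this equals -1 (≡ 36), 19 is not a QR.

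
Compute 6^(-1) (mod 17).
6^(-1) ≡ 3 (mod 17). Verification: 6 × 3 = 18 ≡ 1 (mod 17)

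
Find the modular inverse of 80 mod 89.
80^(-1) ≡ 79 (mod 89). Verification: 80 × 79 = 6320 ≡ 1 (mod 89)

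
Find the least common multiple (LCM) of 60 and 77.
4620

First find GCD(60, 77) using the Euclidean algorithm:
60 = 0 × 77 + 60
77 = 1 × 60 + 17
60 = 3 × 17 + 9
17 = 1 × 9 + 8
9 = 1 × 8 + 1
8 = 8 × 1 + 0
GCD(60, 77) = 1

LCM formula: LCM(a, b) = (a × b) / GCD(a, b)
LCM(60, 77) = (60 × 77) / 1
LCM(60, 77) = 4620 / 1
LCM(60, 77) = 4620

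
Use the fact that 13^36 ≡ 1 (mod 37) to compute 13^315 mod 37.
By Fermat: 13^{36} ≡ 1 (mod 37). 315 ≡ 27 (mod 36). So 13^{315} ≡ 13^{27} ≡ 31 (mod 37)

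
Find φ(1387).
1296

Prime factorization: 1387 = 19 × 73
Using the formula φ(n) = n × Π(1 - 1/p) for each prime factor p:
φ(1387) = 1387 × (1 - 1/19) × (1 - 1/73)
φ(1387) = 1296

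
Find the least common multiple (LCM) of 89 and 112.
9968

First find GCD(89, 112) using the Euclidean algorithm:
89 = 0 × 112 + 89
112 = 1 × 89 + 23
89 = 3 × 23 + 20
23 = 1 × 20 + 3
20 = 6 × 3 + 2
3 = 1 × 2 + 1
2 = 2 × 1 + 0
GCD(89, 112) = 1

LCM formula: LCM(a, b) = (a × b) / GCD(a, b)
LCM(89, 112) = (89 × 112) / 1
LCM(89, 112) = 9968 / 1
LCM(89, 112) = 9968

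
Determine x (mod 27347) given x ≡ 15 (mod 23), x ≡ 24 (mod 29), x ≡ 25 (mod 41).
7651

Using the Chinese Remainder Theorem:
M = product of moduli = 27347
For equation 1: M_1 = 1189, 1189 ≡ 16 (mod 23), inverse of 1189 mod 23 is 13 (check: 16 × 13 = 208 ≡ 1 (mod 23))
For equation 2: M_2 = 943, 943 ≡ 15 (mod 29), inverse of 943 mod 29 is 2 (check: 15 × 2 = 30 ≡ 1 (mod 29))
For equation 3: M_3 = 667, 667 ≡ 11 (mod 41), inverse of 667 mod 41 is 15 (check: 11 × 15 = 165 ≡ 1 (mod 41))
Combine: x ≡ Σ r_i×M_i×(M_i⁻¹ mod m_i) = 15×1189×13 + 24×943×2 + 25×667×15 = 231855 + 45264 + 250125 = 527244
527244 mod 27347 = 7651
x ≡ 7651 (mod 27347)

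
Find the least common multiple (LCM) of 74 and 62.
2294

First find GCD(74, 62) using the Euclidean algorithm:
74 = 1 × 62 + 12
62 = 5 × 12 + 2
12 = 6 × 2 + 0
GCD(74, 62) = 2

LCM formula: LCM(a, b) = (a × b) / GCD(a, b)
LCM(74, 62) = (74 × 62) / 2
LCM(74, 62) = 4588 / 2
LCM(74, 62) = 2294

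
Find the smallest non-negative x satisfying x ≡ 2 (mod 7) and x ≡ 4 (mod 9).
M = 7 × 9 = 63. M₁ = 9, y₁ ≡ 4 (mod 7). M₂ = 7, y₂ ≡ 4 (mod 9). x = 2×9×4 + 4×7×4 ≡ 58 (mod 63)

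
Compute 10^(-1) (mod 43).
10^(-1) ≡ 13 (mod 43). Verification: 10 × 13 = 130 ≡ 1 (mod 43)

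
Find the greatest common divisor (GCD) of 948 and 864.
12

Using the Euclidean algorithm:
948 = 1 × 864 + 84
864 = 10 × 84 + 24
84 = 3 × 24 + 12
24 = 2 × 12 + 0

GCD(948, 864) = 12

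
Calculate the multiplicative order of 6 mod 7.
Powers of 6 mod 7: 6^1≡6, 6^2≡1. Order = 2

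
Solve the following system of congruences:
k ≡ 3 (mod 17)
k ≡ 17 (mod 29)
394

Using the Chinese Remainder Theorem:
M = product of moduli = 493
For equation 1: M_1 = 29, 29 ≡ 12 (mod 17), inverse of 29 mod 17 is 10 (check: 12 × 10 = 120 ≡ 1 (mod 17))
For equation 2: M_2 = 17, 17 ≡ 17 (mod 29), inverse of 17 mod 29 is 12 (check: 17 × 12 = 204 ≡ 1 (mod 29))
Combine: k ≡ Σ r_i×M_i×(M_i⁻¹ mod m_i) = 3×29×10 + 17×17×12 = 870 + 3468 = 4338
4338 mod 493 = 394
k ≡ 394 (mod 493)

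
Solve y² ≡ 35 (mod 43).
The square roots of 35 mod 43 are 11 and 32. Verify: 11² = 121 ≡ 35 (mod 43)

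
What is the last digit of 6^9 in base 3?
6 ≡ 0 (mod 3). 9 = 8 + 1 (binary 1001). Repeated squaring mod 3: 0^1 ≡ 0; 0^2 ≡ 0² = 0 ≡ 0; 0^4 ≡ 0² = 0 ≡ 0; 0^8 ≡ 0² = 0 ≡ 0. Multiply: 6^9 ≡ 0^8 × 0^1 ≡ 0 × 0 (mod 3): 0 × 0 = 0 ≡ 0. So 6^9 ≡ 0 (mod 3).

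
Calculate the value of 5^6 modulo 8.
6 = 4 + 2 (binary 110). Repeated squaring mod 8: 5^1 ≡ 5; 5^2 ≡ 5² = 25 ≡ 1; 5^4 ≡ 1² = 1 ≡ 1. Multiply: 5^6 = 5^4 × 5^2 ≡ 1 × 1 (mod 8): 1 × 1 = 1 ≡ 1. So 5^6 ≡ 1 (mod 8).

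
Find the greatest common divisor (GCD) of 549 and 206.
1

Using the Euclidean algorithm:
549 = 2 × 206 + 137
206 = 1 × 137 + 69
137 = 1 × 69 + 68
69 = 1 × 68 + 1
68 = 68 × 1 + 0

GCD(549, 206) = 1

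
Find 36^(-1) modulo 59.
41

Using Extended Euclidean Algorithm:
gcd(36, 59) = 1
Bezout coefficients: 36 × -18 + 59 × 11 = 1
So 36 × -18 ≡ 1 (mod 59)
The inverse is -18 mod 59 = 41
Verification: 36 × 41 = 1476 = 25 × 59 + 1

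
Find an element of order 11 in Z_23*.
2 has order 11 mod 23 since 2^{11} ≡ 1 (mod 23) and no smaller power works.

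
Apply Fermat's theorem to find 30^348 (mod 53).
By Fermat: 30^{52} ≡ 1 (mod 53). 348 = 6×52 + 36. So 30^{348} ≡ 30^{36} ≡ 1 (mod 53)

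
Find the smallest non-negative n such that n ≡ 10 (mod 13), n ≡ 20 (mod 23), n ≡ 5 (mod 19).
1791

Using the Chinese Remainder Theorem:
M = product of moduli = 5681
For equation 1: M_1 = 437, 437 ≡ 8 (mod 13), inverse of 437 mod 13 is 5 (check: 8 × 5 = 40 ≡ 1 (mod 13))
For equation 2: M_2 = 247, 247 ≡ 17 (mod 23), inverse of 247 mod 23 is 19 (check: 17 × 19 = 323 ≡ 1 (mod 23))
For equation 3: M_3 = 299, 299 ≡ 14 (mod 19), inverse of 299 mod 19 is 15 (check: 14 × 15 = 210 ≡ 1 (mod 19))
Combine: n ≡ Σ r_i×M_i×(M_i⁻¹ mod m_i) = 10×437×5 + 20×247×19 + 5×299×15 = 21850 + 93860 + 22425 = 138135
138135 mod 5681 = 1791
n ≡ 1791 (mod 5681)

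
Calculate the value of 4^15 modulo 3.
Using Fermat: 4^{2} ≡ 1 (mod 3). 15 ≡ 1 (mod 2). So 4^{15} ≡ 4^{1} ≡ 1 (mod 3)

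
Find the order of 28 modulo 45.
Powers of 28 mod 45: 28^1≡28, 28^2≡19, 28^3≡37, 28^4≡1. Order = 4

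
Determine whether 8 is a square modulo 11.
By Euler's criterion: 8^{5} ≡ 10 (mod 11). Since this equals -1 (≡ 10), 8 is not a QR.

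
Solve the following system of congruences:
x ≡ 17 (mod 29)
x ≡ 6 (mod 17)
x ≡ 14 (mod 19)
8659

Using the Chinese Remainder Theorem:
M = product of moduli = 9367
For equation 1: M_1 = 323, 323 ≡ 4 (mod 29), inverse of 323 mod 29 is 22 (check: 4 × 22 = 88 ≡ 1 (mod 29))
For equation 2: M_2 = 551, 551 ≡ 7 (mod 17), inverse of 551 mod 17 is 5 (check: 7 × 5 = 35 ≡ 1 (mod 17))
For equation 3: M_3 = 493, 493 ≡ 18 (mod 19), inverse of 493 mod 19 is 18 (check: 18 × 18 = 324 ≡ 1 (mod 19))
Combine: x ≡ Σ r_i×M_i×(M_i⁻¹ mod m_i) = 17×323×22 + 6×551×5 + 14×493×18 = 120802 + 16530 + 124236 = 261568
261568 mod 9367 = 8659
x ≡ 8659 (mod 9367)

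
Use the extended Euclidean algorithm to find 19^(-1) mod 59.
Extended GCD: 19(28) + 59(-9) = 1. So 19^(-1) ≡ 28 ≡ 28 (mod 59). Verify: 19 × 28 = 532 ≡ 1 (mod 59)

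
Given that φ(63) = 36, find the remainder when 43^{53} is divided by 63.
By Euler: 43^{36} ≡ 1 (mod 63) since gcd(43, 63) = 1. 53 = 1×36 + 17. So 43^{53} ≡ 43^{17} ≡ 22 (mod 63)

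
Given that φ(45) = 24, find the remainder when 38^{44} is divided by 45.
By Euler: 38^{24} ≡ 1 (mod 45) since gcd(38, 45) = 1. 44 = 1×24 + 20. So 38^{44} ≡ 38^{20} ≡ 31 (mod 45)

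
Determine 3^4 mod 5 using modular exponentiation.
4 = 4 (binary 100). Repeated squaring mod 5: 3^1 ≡ 3; 3^2 ≡ 3² = 9 ≡ 4; 3^4 ≡ 4² = 16 ≡ 1. So 3^4 ≡ 1 (mod 5).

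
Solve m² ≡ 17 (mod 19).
The square roots of 17 mod 19 are 6 and 13. Verify: 6² = 36 ≡ 17 (mod 19)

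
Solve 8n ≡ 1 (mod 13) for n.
5

Using Extended Euclidean Algorithm:
gcd(8, 13) = 1
Bezout coefficients: 8 × 5 + 13 × -3 = 1
So 8 × 5 ≡ 1 (mod 13)
The inverse is 5 mod 13 = 5
Verification: 8 × 5 = 40 = 3 × 13 + 1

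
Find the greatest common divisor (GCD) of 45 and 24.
3

Using the Euclidean algorithm:
45 = 1 × 24 + 21
24 = 1 × 21 + 3
21 = 7 × 3 + 0

GCD(45, 24) = 3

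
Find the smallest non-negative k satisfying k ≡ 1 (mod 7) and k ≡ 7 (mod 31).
M = 7 × 31 = 217. M₁ = 31, y₁ ≡ 5 (mod 7). M₂ = 7, y₂ ≡ 9 (mod 31). k = 1×31×5 + 7×7×9 ≡ 162 (mod 217)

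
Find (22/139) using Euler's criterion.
(22/139) = 22^{69} mod 139 = -1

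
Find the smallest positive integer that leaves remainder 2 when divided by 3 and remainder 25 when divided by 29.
M = 3 × 29 = 87. M₁ = 29, y₁ ≡ 2 (mod 3). M₂ = 3, y₂ ≡ 10 (mod 29). m = 2×29×2 + 25×3×10 ≡ 83 (mod 87). The smallest positive such number is 83.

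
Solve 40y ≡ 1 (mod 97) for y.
40^(-1) ≡ 17 (mod 97). Verification: 40 × 17 = 680 ≡ 1 (mod 97)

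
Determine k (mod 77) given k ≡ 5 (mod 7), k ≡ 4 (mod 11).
26

Using the Chinese Remainder Theorem:
M = product of moduli = 77
For equation 1: M_1 = 11, 11 ≡ 4 (mod 7), inverse of 11 mod 7 is 2 (check: 4 × 2 = 8 ≡ 1 (mod 7))
For equation 2: M_2 = 7, 7 ≡ 7 (mod 11), inverse of 7 mod 11 is 8 (check: 7 × 8 = 56 ≡ 1 (mod 11))
Combine: k ≡ Σ r_i×M_i×(M_i⁻¹ mod m_i) = 5×11×2 + 4×7×8 = 110 + 224 = 334
334 mod 77 = 26
k ≡ 26 (mod 77)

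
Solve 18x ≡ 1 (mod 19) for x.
18

Using Extended Euclidean Algorithm:
gcd(18, 19) = 1
Bezout coefficients: 18 × -1 + 19 × 1 = 1
So 18 × -1 ≡ 1 (mod 19)
The inverse is -1 mod 19 = 18
Verification: 18 × 18 = 324 = 17 × 19 + 1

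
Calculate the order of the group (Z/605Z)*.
440

Prime factorization: 605 = 5 × 11^2
Using the formula φ(n) = n × Π(1 - 1/p) for each prime factor p:
φ(605) = 605 × (1 - 1/5) × (1 - 1/11)
φ(605) = 440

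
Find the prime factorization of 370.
2 × 5 × 37

Divide by primes starting from smallest:
370 ÷ 2 = 185
185 ÷ 5 = 37
37 ÷ 37 = 1

370 = 2 × 5 × 37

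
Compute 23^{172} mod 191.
24

Using successive squaring:
Binary expansion of 172: 10101100
Powers of 23 mod 191 (each is the square of the previous):
  23^1 ≡ 23 (mod 191)
  23^2 ≡ 23² = 529 ≡ 147 (mod 191)
  23^4 ≡ 147² = 21609 ≡ 26 (mod 191)
  23^8 ≡ 26² = 676 ≡ 103 (mod 191)
  23^16 ≡ 103² = 10609 ≡ 104 (mod 191)
  23^32 ≡ 104² = 10816 ≡ 120 (mod 191)
  23^64 ≡ 120² = 14400 ≡ 75 (mod 191)
  23^128 ≡ 75² = 5625 ≡ 86 (mod 191)
172 = 128 + 32 + 8 + 4, so 23^172 = 23^128 × 23^32 × 23^8 × 23^4 ≡ 86 × 120 × 103 × 26 (mod 191)
Multiplying step by step:
  86 × 120 = 10320 ≡ 6 (mod 191)
  6 × 103 = 618 ≡ 45 (mod 191)
  45 × 26 = 1170 ≡ 24 (mod 191)
Result: 23^172 ≡ 24 (mod 191)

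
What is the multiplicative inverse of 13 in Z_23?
16

Using Extended Euclidean Algorithm:
gcd(13, 23) = 1
Bezout coefficients: 13 × -7 + 23 × 4 = 1
So 13 × -7 ≡ 1 (mod 23)
The inverse is -7 mod 23 = 16
Verification: 13 × 16 = 208 = 9 × 23 + 1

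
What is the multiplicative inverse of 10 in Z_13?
4

Using Extended Euclidean Algorithm:
gcd(10, 13) = 1
Bezout coefficients: 10 × 4 + 13 × -3 = 1
So 10 × 4 ≡ 1 (mod 13)
The inverse is 4 mod 13 = 4
Verification: 10 × 4 = 40 = 3 × 13 + 1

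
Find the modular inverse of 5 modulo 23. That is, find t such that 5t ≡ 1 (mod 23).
14

Using Extended Euclidean Algorithm:
gcd(5, 23) = 1
Bezout coefficients: 5 × -9 + 23 × 2 = 1
So 5 × -9 ≡ 1 (mod 23)
The inverse is -9 mod 23 = 14
Verification: 5 × 14 = 70 = 3 × 23 + 1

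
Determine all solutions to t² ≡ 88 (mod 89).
The square roots of 88 mod 89 are 34 and 55. Verify: 34² = 1156 ≡ 88 (mod 89)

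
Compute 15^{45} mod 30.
15

Using successive squaring:
Binary expansion of 45: 101101
Powers of 15 mod 30 (each is the square of the previous):
  15^1 ≡ 15 (mod 30)
  15^2 ≡ 15² = 225 ≡ 15 (mod 30)
  15^4 ≡ 15² = 225 ≡ 15 (mod 30)
  15^8 ≡ 15² = 225 ≡ 15 (mod 30)
  15^16 ≡ 15² = 225 ≡ 15 (mod 30)
  15^32 ≡ 15² = 225 ≡ 15 (mod 30)
45 = 32 + 8 + 4 + 1, so 15^45 = 15^32 × 15^8 × 15^4 × 15^1 ≡ 15 × 15 × 15 × 15 (mod 30)
Multiplying step by step:
  15 × 15 = 225 ≡ 15 (mod 30)
  15 × 15 = 225 ≡ 15 (mod 30)
  15 × 15 = 225 ≡ 15 (mod 30)
Result: 15^45 ≡ 15 (mod 30)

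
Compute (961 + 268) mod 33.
8

(961 + 268) = 1229
1229 mod 33 = 8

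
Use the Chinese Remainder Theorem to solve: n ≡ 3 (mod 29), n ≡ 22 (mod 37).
873

Using the Chinese Remainder Theorem:
M = product of moduli = 1073
For equation 1: M_1 = 37, 37 ≡ 8 (mod 29), inverse of 37 mod 29 is 11 (check: 8 × 11 = 88 ≡ 1 (mod 29))
For equation 2: M_2 = 29, 29 ≡ 29 (mod 37), inverse of 29 mod 37 is 23 (check: 29 × 23 = 667 ≡ 1 (mod 37))
Combine: n ≡ Σ r_i×M_i×(M_i⁻¹ mod m_i) = 3×37×11 + 22×29×23 = 1221 + 14674 = 15895
15895 mod 1073 = 873
n ≡ 873 (mod 1073)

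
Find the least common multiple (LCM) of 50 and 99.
4950

First find GCD(50, 99) using the Euclidean algorithm:
50 = 0 × 99 + 50
99 = 1 × 50 + 49
50 = 1 × 49 + 1
49 = 49 × 1 + 0
GCD(50, 99) = 1

LCM formula: LCM(a, b) = (a × b) / GCD(a, b)
LCM(50, 99) = (50 × 99) / 1
LCM(50, 99) = 4950 / 1
LCM(50, 99) = 4950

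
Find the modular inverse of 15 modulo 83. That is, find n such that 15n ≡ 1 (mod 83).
72

Using Extended Euclidean Algorithm:
gcd(15, 83) = 1
Bezout coefficients: 15 × -11 + 83 × 2 = 1
So 15 × -11 ≡ 1 (mod 83)
The inverse is -11 mod 83 = 72
Verification: 15 × 72 = 1080 = 13 × 83 + 1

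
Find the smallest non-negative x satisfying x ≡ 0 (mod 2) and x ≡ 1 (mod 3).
M = 2 × 3 = 6. M₁ = 3, y₁ ≡ 1 (mod 2). M₂ = 2, y₂ ≡ 2 (mod 3). x = 0×3×1 + 1×2×2 ≡ 4 (mod 6)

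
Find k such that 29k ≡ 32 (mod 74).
70

Since gcd(29, 74) = 1 divides 32, a solution exists.
Multiply both sides by the inverse of 29 mod 74:
  29^(-1) mod 74 = 23
  x ≡ 23 × 32 ≡ 736 ≡ 70 (mod 74)
Verification: 29 × 70 = 2030 = 27 × 74 + 32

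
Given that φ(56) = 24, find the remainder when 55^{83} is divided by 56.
By Euler: 55^{24} ≡ 1 (mod 56) since gcd(55, 56) = 1. 83 = 3×24 + 11. So 55^{83} ≡ 55^{11} ≡ 55 (mod 56)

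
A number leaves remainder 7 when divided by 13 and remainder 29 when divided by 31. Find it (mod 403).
M = 13 × 31 = 403. M₁ = 31, y₁ ≡ 8 (mod 13). M₂ = 13, y₂ ≡ 12 (mod 31). x = 7×31×8 + 29×13×12 ≡ 215 (mod 403)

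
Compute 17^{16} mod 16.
1

Using successive squaring:
Binary expansion of 16: 10000
Powers of 17 mod 16 (each is the square of the previous):
  17^1 ≡ 1 (mod 16)
  17^2 ≡ 1² = 1 ≡ 1 (mod 16)
  17^4 ≡ 1² = 1 ≡ 1 (mod 16)
  17^8 ≡ 1² = 1 ≡ 1 (mod 16)
  17^16 ≡ 1² = 1 ≡ 1 (mod 16)
16 is a power of 2, so 17^16 is the last square: ≡ 1 (mod 16)
Result: 17^16 ≡ 1 (mod 16)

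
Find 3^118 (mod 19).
Using Fermat: 3^{18} ≡ 1 (mod 19). 118 ≡ 10 (mod 18). So 3^{118} ≡ 3^{10} ≡ 16 (mod 19)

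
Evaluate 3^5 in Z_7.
5 = 4 + 1 (binary 101). Repeated squaring mod 7: 3^1 ≡ 3; 3^2 ≡ 3² = 9 ≡ 2; 3^4 ≡ 2² = 4 ≡ 4. Multiply: 3^5 = 3^4 × 3^1 ≡ 4 × 3 (mod 7): 4 × 3 = 12 ≡ 5. So 3^5 ≡ 5 (mod 7).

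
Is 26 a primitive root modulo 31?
p - 1 = 30 has prime divisors 2, 3, 5. Check 26^(30/q) mod 31 for each: 26^(30/2) = 26^15 ≡ 30, 26^(30/3) = 26^10 ≡ 5, 26^(30/5) = 26^6 ≡ 1 (mod 31). Since 26^6 ≡ 1 (mod 31), the order of 26 divides 6 (in fact the order is 6) ≠ 30, so it is not a primitive root.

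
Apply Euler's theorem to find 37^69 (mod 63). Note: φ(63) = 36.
By Euler: 37^{36} ≡ 1 (mod 63) since gcd(37, 63) = 1. 69 = 1×36 + 33. So 37^{69} ≡ 37^{33} ≡ 1 (mod 63)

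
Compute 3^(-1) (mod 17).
3^(-1) ≡ 6 (mod 17). Verification: 3 × 6 = 18 ≡ 1 (mod 17)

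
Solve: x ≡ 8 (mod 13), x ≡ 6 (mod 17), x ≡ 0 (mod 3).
M = 13 × 17 × 3 = 663. M₁ = 51, y₁ ≡ 12 (mod 13). M₂ = 39, y₂ ≡ 7 (mod 17). M₃ = 221, y₃ ≡ 2 (mod 3). x = 8×51×12 + 6×39×7 + 0×221×2 ≡ 567 (mod 663)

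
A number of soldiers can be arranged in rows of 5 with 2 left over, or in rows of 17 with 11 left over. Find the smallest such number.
M = 5 × 17 = 85. M₁ = 17, y₁ ≡ 3 (mod 5). M₂ = 5, y₂ ≡ 7 (mod 17). y = 2×17×3 + 11×5×7 ≡ 62 (mod 85). The smallest positive such number is 62.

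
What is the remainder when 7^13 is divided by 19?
Using repeated squaring. 13 = 8 + 4 + 1 (binary 1101). Repeated squaring mod 19: 7^1 ≡ 7; 7^2 ≡ 7² = 49 ≡ 11; 7^4 ≡ 11² = 121 ≡ 7; 7^8 ≡ 7² = 49 ≡ 11. Multiply: 7^13 = 7^8 × 7^4 × 7^1 ≡ 11 × 7 × 7 (mod 19): 11 × 7 = 77 ≡ 1; 1 × 7 = 7 ≡ 7. So 7^13 ≡ 7 (mod 19).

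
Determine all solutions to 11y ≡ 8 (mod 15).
13

Since gcd(11, 15) = 1 divides 8, a solution exists.
Multiply both sides by the inverse of 11 mod 15:
  11^(-1) mod 15 = 11
  x ≡ 11 × 8 ≡ 88 ≡ 13 (mod 15)
Verification: 11 × 13 = 143 = 9 × 15 + 8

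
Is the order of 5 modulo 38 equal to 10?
No, the actual order is 9, not 10.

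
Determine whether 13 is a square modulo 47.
By Euler's criterion: 13^{23} ≡ 46 (mod 47). Since this equals -1 (≡ 46), 13 is not a QR.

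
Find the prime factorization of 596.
2^2 × 149

Divide by primes starting from smallest:
596 ÷ 2 = 298
298 ÷ 2 = 149
149 ÷ 149 = 1

596 = 2^2 × 149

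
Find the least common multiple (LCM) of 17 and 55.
935

First find GCD(17, 55) using the Euclidean algorithm:
17 = 0 × 55 + 17
55 = 3 × 17 + 4
17 = 4 × 4 + 1
4 = 4 × 1 + 0
GCD(17, 55) = 1

LCM formula: LCM(a, b) = (a × b) / GCD(a, b)
LCM(17, 55) = (17 × 55) / 1
LCM(17, 55) = 935 / 1
LCM(17, 55) = 935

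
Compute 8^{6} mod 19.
1

Using successive squaring:
Binary expansion of 6: 110
Powers of 8 mod 19 (each is the square of the previous):
  8^1 ≡ 8 (mod 19)
  8^2 ≡ 8² = 64 ≡ 7 (mod 19)
  8^4 ≡ 7² = 49 ≡ 11 (mod 19)
6 = 4 + 2, so 8^6 = 8^4 × 8^2 ≡ 11 × 7 (mod 19)
Multiplying step by step:
  11 × 7 = 77 ≡ 1 (mod 19)
Result: 8^6 ≡ 1 (mod 19)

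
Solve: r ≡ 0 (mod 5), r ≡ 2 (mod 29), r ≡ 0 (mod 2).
M = 5 × 29 × 2 = 290. M₁ = 58, y₁ ≡ 2 (mod 5). M₂ = 10, y₂ ≡ 3 (mod 29). M₃ = 145, y₃ ≡ 1 (mod 2). r = 0×58×2 + 2×10×3 + 0×145×1 ≡ 60 (mod 290)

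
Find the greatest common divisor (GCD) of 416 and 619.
1

Using the Euclidean algorithm:
416 = 0 × 619 + 416
619 = 1 × 416 + 203
416 = 2 × 203 + 10
203 = 20 × 10 + 3
10 = 3 × 3 + 1
3 = 3 × 1 + 0

GCD(416, 619) = 1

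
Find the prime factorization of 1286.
2 × 643

Divide by primes starting from smallest:
1286 ÷ 2 = 643
643 ÷ 643 = 1

1286 = 2 × 643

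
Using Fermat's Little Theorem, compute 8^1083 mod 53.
By Fermat: 8^{52} ≡ 1 (mod 53). 1083 ≡ 43 (mod 52). So 8^{1083} ≡ 8^{43} ≡ 26 (mod 53)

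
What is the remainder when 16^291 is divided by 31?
Using Fermat: 16^{30} ≡ 1 (mod 31). 291 ≡ 21 (mod 30). So 16^{291} ≡ 16^{21} ≡ 16 (mod 31)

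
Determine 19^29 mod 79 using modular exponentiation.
Using repeated squaring. 29 = 16 + 8 + 4 + 1 (binary 11101). Repeated squaring mod 79: 19^1 ≡ 19; 19^2 ≡ 19² = 361 ≡ 45; 19^4 ≡ 45² = 2025 ≡ 50; 19^8 ≡ 50² = 2500 ≡ 51; 19^16 ≡ 51² = 2601 ≡ 73. Multiply: 19^29 = 19^16 × 19^8 × 19^4 × 19^1 ≡ 73 × 51 × 50 × 19 (mod 79): 73 × 51 = 3723 ≡ 10; 10 × 50 = 500 ≡ 26; 26 × 19 = 494 ≡ 20. So 19^29 ≡ 20 (mod 79).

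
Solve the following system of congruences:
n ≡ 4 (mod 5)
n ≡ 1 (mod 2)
9

Using the Chinese Remainder Theorem:
M = product of moduli = 10
For equation 1: M_1 = 2, 2 ≡ 2 (mod 5), inverse of 2 mod 5 is 3 (check: 2 × 3 = 6 ≡ 1 (mod 5))
For equation 2: M_2 = 5, 5 ≡ 1 (mod 2), inverse of 5 mod 2 is 1 (check: 1 × 1 = 1 ≡ 1 (mod 2))
Combine: n ≡ Σ r_i×M_i×(M_i⁻¹ mod m_i) = 4×2×3 + 1×5×1 = 24 + 5 = 29
29 mod 10 = 9
n ≡ 9 (mod 10)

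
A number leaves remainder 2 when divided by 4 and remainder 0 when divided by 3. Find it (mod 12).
M = 4 × 3 = 12. M₁ = 3, y₁ ≡ 3 (mod 4). M₂ = 4, y₂ ≡ 1 (mod 3). n = 2×3×3 + 0×4×1 ≡ 6 (mod 12)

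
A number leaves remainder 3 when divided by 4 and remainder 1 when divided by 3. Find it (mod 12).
M = 4 × 3 = 12. M₁ = 3, y₁ ≡ 3 (mod 4). M₂ = 4, y₂ ≡ 1 (mod 3). z = 3×3×3 + 1×4×1 ≡ 7 (mod 12)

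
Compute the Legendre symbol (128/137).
(128/137) = 128^{68} mod 137 = 1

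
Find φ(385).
240

Prime factorization: 385 = 5 × 7 × 11
Using the formula φ(n) = n × Π(1 - 1/p) for each prime factor p:
φ(385) = 385 × (1 - 1/5) × (1 - 1/7) × (1 - 1/11)
φ(385) = 240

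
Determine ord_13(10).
Powers of 10 mod 13: 10^1≡10, 10^2≡9, 10^3≡12, 10^4≡3, 10^5≡4, 10^6≡1. Order = 6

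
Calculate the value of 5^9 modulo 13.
9 = 8 + 1 (binary 1001). Repeated squaring mod 13: 5^1 ≡ 5; 5^2 ≡ 5² = 25 ≡ 12; 5^4 ≡ 12² = 144 ≡ 1; 5^8 ≡ 1² = 1 ≡ 1. Multiply: 5^9 = 5^8 × 5^1 ≡ 1 × 5 (mod 13): 1 × 5 = 5 ≡ 5. So 5^9 ≡ 5 (mod 13).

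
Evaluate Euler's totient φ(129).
84

Prime factorization: 129 = 3 × 43
Using the formula φ(n) = n × Π(1 - 1/p) for each prime factor p:
φ(129) = 129 × (1 - 1/3) × (1 - 1/43)
φ(129) = 84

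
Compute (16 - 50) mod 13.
5

(16 - 50) = -34
-34 mod 13 = 5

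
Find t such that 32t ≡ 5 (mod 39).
16

Since gcd(32, 39) = 1 divides 5, a solution exists.
Multiply both sides by the inverse of 32 mod 39:
  32^(-1) mod 39 = 11
  x ≡ 11 × 5 ≡ 55 ≡ 16 (mod 39)
Verification: 32 × 16 = 512 = 13 × 39 + 5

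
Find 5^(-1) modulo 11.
9

Using Extended Euclidean Algorithm:
gcd(5, 11) = 1
Bezout coefficients: 5 × -2 + 11 × 1 = 1
So 5 × -2 ≡ 1 (mod 11)
The inverse is -2 mod 11 = 9
Verification: 5 × 9 = 45 = 4 × 11 + 1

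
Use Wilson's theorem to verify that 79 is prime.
(78)! mod 79 = 78. Since this equals -1 (mod 79), Wilson confirms 79 is prime.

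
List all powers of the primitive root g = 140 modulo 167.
g^1, g^2, ..., g^{166} mod 167: {140, 61, 23, 47, 67, 28, 79, 38, 143, 147, 39, 116, 41, 62, 163, 108, 90, 75, 146, 66, 55, 18, 15, 96, 80, 11, 37, 3, 86, 16, 69, 141, 34, 84, 70, 114, 95, 107, 117, 14, 123, 19, 155, 157, 103, 58, 104, 31, 165, 54, 45, 121, 73, 33, 111, 9, 91, 48, 40, 89, 102, 85, 43, 8, 118, 154, 17, 42, 35, 57, 131, 137, 142, 7, 145, 93, 161, 162, 135, 29, 52, 99, 166, 27, 106, 144, 120, 100, 139, 88, 129, 24, 20, 128, 51, 126, 105, 4, 59, 77, 92, 21, 101, 112, 149, 152, 71, 87, 156, 130, 164, 81, 151, 98, 26, 133, 83, 97, 53, 72, 60, 50, 153, 44, 148, 12, 10, 64, 109, 63, 136, 2, 113, 122, 46, 94, 134, 56, 158, 76, 119, 127, 78, 65, 82, 124, 159, 49, 13, 150, 125, 132, 110, 36, 30, 25, 160, 22, 74, 6, 5, 32, 138, 115, 68, 1}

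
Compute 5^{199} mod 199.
5

Using successive squaring:
Binary expansion of 199: 11000111
Powers of 5 mod 199 (each is the square of the previous):
  5^1 ≡ 5 (mod 199)
  5^2 ≡ 5² = 25 ≡ 25 (mod 199)
  5^4 ≡ 25² = 625 ≡ 28 (mod 199)
  5^8 ≡ 28² = 784 ≡ 187 (mod 199)
  5^16 ≡ 187² = 34969 ≡ 144 (mod 199)
  5^32 ≡ 144² = 20736 ≡ 40 (mod 199)
  5^64 ≡ 40² = 1600 ≡ 8 (mod 199)
  5^128 ≡ 8² = 64 ≡ 64 (mod 199)
199 = 128 + 64 + 4 + 2 + 1, so 5^199 = 5^128 × 5^64 × 5^4 × 5^2 × 5^1 ≡ 64 × 8 × 28 × 25 × 5 (mod 199)
Multiplying step by step:
  64 × 8 = 512 ≡ 114 (mod 199)
  114 × 28 = 3192 ≡ 8 (mod 199)
  8 × 25 = 200 ≡ 1 (mod 199)
  1 × 5 = 5 ≡ 5 (mod 199)
Result: 5^199 ≡ 5 (mod 199)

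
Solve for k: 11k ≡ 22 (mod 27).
2

Since gcd(11, 27) = 1 divides 22, a solution exists.
Multiply both sides by the inverse of 11 mod 27:
  11^(-1) mod 27 = 5
  x ≡ 5 × 22 ≡ 110 ≡ 2 (mod 27)
Verification: 11 × 2 = 22 = 0 × 27 + 22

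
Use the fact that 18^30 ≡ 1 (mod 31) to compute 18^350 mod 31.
By Fermat: 18^{30} ≡ 1 (mod 31). 350 ≡ 20 (mod 30). So 18^{350} ≡ 18^{20} ≡ 25 (mod 31)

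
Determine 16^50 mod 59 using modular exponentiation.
Using repeated squaring. 50 = 32 + 16 + 2 (binary 110010). Repeated squaring mod 59: 16^1 ≡ 16; 16^2 ≡ 16² = 256 ≡ 20; 16^4 ≡ 20² = 400 ≡ 46; 16^8 ≡ 46² = 2116 ≡ 51; 16^16 ≡ 51² = 2601 ≡ 5; 16^32 ≡ 5² = 25 ≡ 25. Multiply: 16^50 = 16^32 × 16^16 × 16^2 ≡ 25 × 5 × 20 (mod 59): 25 × 5 = 125 ≡ 7; 7 × 20 = 140 ≡ 22. So 16^50 ≡ 22 (mod 59).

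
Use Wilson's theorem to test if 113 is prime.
(112)! mod 113 = 112. Since 112 ≡ -1 (mod 113), 113 is prime.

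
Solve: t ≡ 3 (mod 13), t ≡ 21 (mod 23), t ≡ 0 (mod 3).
M = 13 × 23 × 3 = 897. M₁ = 69, y₁ ≡ 10 (mod 13). M₂ = 39, y₂ ≡ 13 (mod 23). M₃ = 299, y₃ ≡ 2 (mod 3). t = 3×69×10 + 21×39×13 + 0×299×2 ≡ 159 (mod 897)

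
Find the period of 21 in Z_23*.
Powers of 21 mod 23: 21^1≡21, 21^2≡4, 21^3≡15, 21^4≡16, 21^5≡14, 21^6≡18, 21^7≡10, 21^8≡3, 21^9≡17, 21^10≡12, 21^11≡22, 21^12≡2, 21^13≡19, 21^14≡8, 21^15≡7, 21^16≡9, 21^17≡5, 21^18≡13, 21^19≡20, 21^20≡6, 21^21≡11, 21^22≡1. Order = 22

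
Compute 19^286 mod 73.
Using Fermat: 19^{72} ≡ 1 (mod 73). 286 ≡ 70 (mod 72). So 19^{286} ≡ 19^{70} ≡ 18 (mod 73)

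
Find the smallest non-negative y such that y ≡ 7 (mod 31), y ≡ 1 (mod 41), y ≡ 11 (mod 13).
1805

Using the Chinese Remainder Theorem:
M = product of moduli = 16523
For equation 1: M_1 = 533, 533 ≡ 6 (mod 31), inverse of 533 mod 31 is 26 (check: 6 × 26 = 156 ≡ 1 (mod 31))
For equation 2: M_2 = 403, 403 ≡ 34 (mod 41), inverse of 403 mod 41 is 35 (check: 34 × 35 = 1190 ≡ 1 (mod 41))
For equation 3: M_3 = 1271, 1271 ≡ 10 (mod 13), inverse of 1271 mod 13 is 4 (check: 10 × 4 = 40 ≡ 1 (mod 13))
Combine: y ≡ Σ r_i×M_i×(M_i⁻¹ mod m_i) = 7×533×26 + 1×403×35 + 11×1271×4 = 97006 + 14105 + 55924 = 167035
167035 mod 16523 = 1805
y ≡ 1805 (mod 16523)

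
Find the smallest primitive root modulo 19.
2

A primitive root g modulo p has order p-1 = 18
Prime divisors of 18: [2, 3]
g is a primitive root iff g^(18/q) ≢ 1 (mod 19) for each prime divisor q
Testing small values:
  g = 2: 2^9 ≡ 18, 2^6 ≡ 7 (mod 19) → none is 1, primitive root!
The smallest primitive root is 2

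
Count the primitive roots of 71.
24

The number of primitive roots modulo p is φ(p-1) = φ(70)
φ(70) = 24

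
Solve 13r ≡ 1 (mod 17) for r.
13^(-1) ≡ 4 (mod 17). Verification: 13 × 4 = 52 ≡ 1 (mod 17)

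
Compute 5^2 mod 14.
2 = 2 (binary 10). Repeated squaring mod 14: 5^1 ≡ 5; 5^2 ≡ 5² = 25 ≡ 11. So 5^2 ≡ 11 (mod 14).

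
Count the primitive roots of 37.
12

The number of primitive roots modulo p is φ(p-1) = φ(36)
φ(36) = 12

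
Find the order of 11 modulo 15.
Powers of 11 mod 15: 11^1≡11, 11^2≡1. Order = 2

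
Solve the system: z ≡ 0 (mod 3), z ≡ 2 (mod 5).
M = 3 × 5 = 15. M₁ = 5, y₁ ≡ 2 (mod 3). M₂ = 3, y₂ ≡ 2 (mod 5). z = 0×5×2 + 2×3×2 ≡ 12 (mod 15)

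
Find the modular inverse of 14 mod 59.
14^(-1) ≡ 38 (mod 59). Verification: 14 × 38 = 532 ≡ 1 (mod 59)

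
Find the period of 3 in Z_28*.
Powers of 3 mod 28: 3^1≡3, 3^2≡9, 3^3≡27, 3^4≡25, 3^5≡19, 3^6≡1. Order = 6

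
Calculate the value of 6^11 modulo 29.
Using repeated squaring. 11 = 8 + 2 + 1 (binary 1011). Repeated squaring mod 29: 6^1 ≡ 6; 6^2 ≡ 6² = 36 ≡ 7; 6^4 ≡ 7² = 49 ≡ 20; 6^8 ≡ 20² = 400 ≡ 23. Multiply: 6^11 = 6^8 × 6^2 × 6^1 ≡ 23 × 7 × 6 (mod 29): 23 × 7 = 161 ≡ 16; 16 × 6 = 96 ≡ 9. So 6^11 ≡ 9 (mod 29).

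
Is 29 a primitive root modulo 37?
No

To verify, check if 29^(36/q) ≢ 1 (mod 37) for each prime divisor q of 36
Divisors of 36 = 36: [1, 2, 3, 4, 6, 9, 12, 18, 36]
  29^(36/2) = 29^18 ≡ 36 (mod 37)
  29^(36/3) = 29^12 ≡ 1 (mod 37)
Conclusion: 29 is not a primitive root modulo 37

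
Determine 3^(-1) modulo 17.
3^(-1) ≡ 6 (mod 17). Verification: 3 × 6 = 18 ≡ 1 (mod 17)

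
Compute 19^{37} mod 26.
19

Using successive squaring:
Binary expansion of 37: 100101
Powers of 19 mod 26 (each is the square of the previous):
  19^1 ≡ 19 (mod 26)
  19^2 ≡ 19² = 361 ≡ 23 (mod 26)
  19^4 ≡ 23² = 529 ≡ 9 (mod 26)
  19^8 ≡ 9² = 81 ≡ 3 (mod 26)
  19^16 ≡ 3² = 9 ≡ 9 (mod 26)
  19^32 ≡ 9² = 81 ≡ 3 (mod 26)
37 = 32 + 4 + 1, so 19^37 = 19^32 × 19^4 × 19^1 ≡ 3 × 9 × 19 (mod 26)
Multiplying step by step:
  3 × 9 = 27 ≡ 1 (mod 26)
  1 × 19 = 19 ≡ 19 (mod 26)
Result: 19^37 ≡ 19 (mod 26)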